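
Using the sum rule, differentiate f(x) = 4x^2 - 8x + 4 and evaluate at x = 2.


Differentiate term by term using power and sum rules:
f(x) = 4x^2 - 8x + 4
f'(x) = 8x - 8
Substitute x = 2:
f'(2) = 8 * 2 - 8
= 16 - 8
= 8

8


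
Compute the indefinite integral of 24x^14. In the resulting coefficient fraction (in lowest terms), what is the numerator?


Apply the power rule for integration:
integral of ax^n dx = a/(n+1) * x^(n+1) + C
integral of 24x^14 dx
= 24/15 * x^15 + C
= 8/5 * x^15 + C
The coefficient in lowest terms is 8/5, and its numerator is 8

8


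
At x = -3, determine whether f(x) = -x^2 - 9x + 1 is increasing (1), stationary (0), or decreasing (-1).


Compute f'(x) to determine behavior:
f'(x) = -2x - 9
f'(-3) = -2 * (-3) - 9
= 6 - 9
= -3
Since f'(-3) < 0, the function is decreasing (-1)

-1


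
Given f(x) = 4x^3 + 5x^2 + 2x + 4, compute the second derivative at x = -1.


First derivative:
f'(x) = 12x^2 + 10x + 2
Second derivative:
f''(x) = 24x + 10
Substitute x = -1:
f''(-1) = 24 * (-1) + 10
= -24 + 10
= -14

-14


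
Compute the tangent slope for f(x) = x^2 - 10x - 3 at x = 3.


The slope of the tangent line equals f'(x) at the point.
f(x) = x^2 - 10x - 3
f'(x) = 2x - 10
At x = 3:
f'(3) = 2 * 3 - 10
= 6 - 10
= -4

-4


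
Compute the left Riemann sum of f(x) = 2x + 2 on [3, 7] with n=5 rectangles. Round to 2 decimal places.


Left Riemann sum uses left endpoints of each subinterval.
Interval: [3, 7], n = 5
dx = (7 - 3) / 5 = 4/5
Left endpoints: [3, 19/5, 23/5, 27/5, 31/5]
f values: [8, 48/5, 56/5, 64/5, 72/5]
Sum = dx * (sum of f values)
= 4/5 * 56
= 224/5 = 44.80

44.80


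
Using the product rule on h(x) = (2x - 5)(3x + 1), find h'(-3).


Let u(x) = 2x - 5 and v(x) = 3x + 1
u'(x) = 2
v'(x) = 3
Product rule: h'(x) = u'(x)*v(x) + u(x)*v'(x)
= 2 * (3x + 1) + (2x - 5) * 3
At x = -3:
u(-3) = 2 * (-3) - 5 = -11
v(-3) = 3 * (-3) + 1 = -8
h'(-3) = 2 * (-8) + (-11) * 3
= -16 - 33
= -49

-49


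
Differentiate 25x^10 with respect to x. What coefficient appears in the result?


We apply the power rule: d/dx [ax^n] = a*n * x^(n-1)
d/dx [25x^10]
= 25 * 10 * x^(10-1)
= 250x^9
The coefficient is 250

250


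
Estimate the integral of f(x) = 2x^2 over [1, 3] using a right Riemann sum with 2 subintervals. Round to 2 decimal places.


Right Riemann sum uses right endpoints of each subinterval.
Interval: [1, 3], n = 2
dx = (3 - 1) / 2 = 1
Right endpoints: [2, 3]
f values: [8, 18]
Sum = dx * (sum of f values)
= 1 * 26
= 26 = 26.00

26.00


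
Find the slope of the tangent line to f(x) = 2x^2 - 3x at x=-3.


The slope of the tangent line equals f'(x) at the point.
f(x) = 2x^2 - 3x
f'(x) = 4x - 3
At x = -3:
f'(-3) = 4 * (-3) - 3
= -12 - 3
= -15

-15


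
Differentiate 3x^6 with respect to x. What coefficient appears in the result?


We apply the power rule: d/dx [ax^n] = a*n * x^(n-1)
d/dx [3x^6]
= 3 * 6 * x^(6-1)
= 18x^5
The coefficient is 18

18


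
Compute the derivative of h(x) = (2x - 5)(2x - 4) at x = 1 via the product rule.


Let u(x) = 2x - 5 and v(x) = 2x - 4
u'(x) = 2
v'(x) = 2
Product rule: h'(x) = u'(x)*v(x) + u(x)*v'(x)
= 2 * (2x - 4) + (2x - 5) * 2
At x = 1:
u(1) = 2 * 1 - 5 = -3
v(1) = 2 * 1 - 4 = -2
h'(1) = 2 * (-2) + (-3) * 2
= -4 - 6
= -10

-10


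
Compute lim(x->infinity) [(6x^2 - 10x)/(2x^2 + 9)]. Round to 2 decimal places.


For limits at infinity with equal-degree polynomials,
we compare leading coefficients.
Numerator leading term: 6x^2
Denominator leading term: 2x^2
Divide both by x^2:
lim = (6 - 10/x) / (2 + 9/x^2)
As x -> infinity, the 1/x and 1/x^2 terms vanish:
= 6/2 = 3 = 3.00

3.00


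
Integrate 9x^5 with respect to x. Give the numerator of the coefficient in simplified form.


Apply the power rule for integration:
integral of ax^n dx = a/(n+1) * x^(n+1) + C
integral of 9x^5 dx
= 9/6 * x^6 + C
= 3/2 * x^6 + C
The coefficient in lowest terms is 3/2, and its numerator is 3

3


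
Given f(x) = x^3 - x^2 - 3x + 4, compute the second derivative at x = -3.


First derivative:
f'(x) = 3x^2 - 2x - 3
Second derivative:
f''(x) = 6x - 2
Substitute x = -3:
f''(-3) = 6 * (-3) - 2
= -18 - 2
= -20

-20


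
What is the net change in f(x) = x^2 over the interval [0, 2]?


Net change = f(b) - f(a)
f(x) = x^2
Compute f(2):
f(2) = 1 * 2^2 + 0 * 2 + 0
= 4 + 0 + 0
= 4
Compute f(0):
f(0) = 1 * 0^2 + 0 * 0 + 0
= 0 + 0 + 0
= 0
Net change = 4 - 0 = 4

4


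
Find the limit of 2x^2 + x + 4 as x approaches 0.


Since polynomials are continuous, we use direct substitution.
lim(x->0) of 2x^2 + x + 4
= 2 * 0^2 + 1 * 0 + 4
= 0 + 0 + 4
= 4

4


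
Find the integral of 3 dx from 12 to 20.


The integral of a constant k over [a, b] equals k * (b - a).
integral from 12 to 20 of 3 dx
= 3 * (20 - 12)
= 3 * 8
= 24

24


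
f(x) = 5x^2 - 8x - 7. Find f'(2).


Differentiate term by term using power and sum rules:
f(x) = 5x^2 - 8x - 7
f'(x) = 10x - 8
Substitute x = 2:
f'(2) = 10 * 2 - 8
= 20 - 8
= 12

12


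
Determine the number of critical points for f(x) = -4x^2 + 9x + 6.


Find where f'(x) = 0:
f'(x) = -8x + 9
Set f'(x) = 0:
-8x + 9 = 0
x = -9 / (-8) = 9/8
This is a linear equation in x, so there is exactly one solution.
Number of critical points: 1

1


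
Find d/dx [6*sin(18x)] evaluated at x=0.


Apply the chain rule to differentiate 6*sin(18x):
d/dx [6*sin(18x)]
= 6 * cos(18x) * d/dx(18x)
= 6 * 18 * cos(18x)
= 108 * cos(18x)
Evaluate at x = 0:
= 108 * cos(0)
= 108 * 1
= 108

108


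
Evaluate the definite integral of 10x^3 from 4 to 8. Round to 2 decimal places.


Find the antiderivative of 10x^3:
F(x) = 10/4 * x^4
Apply the Fundamental Theorem of Calculus:
F(8) - F(4)
= 10/4 * 8^4 - 10/4 * 4^4
= 10/4 * (4096 - 256)
= 10/4 * 3840
= 9600 = 9600.00

9600.00


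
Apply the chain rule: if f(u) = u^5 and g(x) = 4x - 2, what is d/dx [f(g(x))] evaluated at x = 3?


Using the chain rule: (f(g(x)))' = f'(g(x)) * g'(x)
First, find g(3):
g(3) = 4 * 3 - 2 = 10
Next, f'(u) = 5u^4
And g'(x) = 4
So f'(g(3)) * g'(3)
= 5 * 10^4 * 4
= 5 * 10000 * 4
= 200000

200000


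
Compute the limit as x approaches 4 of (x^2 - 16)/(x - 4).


Direct substitution gives 0/0, so we factor the numerator.
Factor: (x^2 - 16) = (x - 4)(x + 4)
Cancel the common factor (x - 4):
(x^2 - 16)/(x - 4) = (x + 4)
Now substitute x = 4:
= (4) - (-4) = 8

8


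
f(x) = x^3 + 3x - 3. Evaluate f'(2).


Differentiate f(x) = x^3 + 3x - 3 term by term:
f'(x) = 3x^2 + 3
Substitute x = 2:
f'(2) = 3 * 2^2 + 0 * 2 + 3
= 12 + 0 + 3
= 15

15


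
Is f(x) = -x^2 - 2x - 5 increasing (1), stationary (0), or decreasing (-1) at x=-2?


Compute f'(x) to determine behavior:
f'(x) = -2x - 2
f'(-2) = -2 * (-2) - 2
= 4 - 2
= 2
Since f'(-2) > 0, the function is increasing (1)

1


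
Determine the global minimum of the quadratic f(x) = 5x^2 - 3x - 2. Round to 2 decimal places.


For a quadratic f(x) = ax^2 + bx + c with a > 0, the minimum is at the vertex.
Vertex x-coordinate: x = -b/(2a)
x = -(-3) / (2 * 5)
x = 3/10
Substitute back to find the minimum value:
f(3/10) = 5 * (3/10)^2 - 3 * (3/10) - 2
= 9/20 - 9/10 - 2
= -49/20 = -2.45

-2.45


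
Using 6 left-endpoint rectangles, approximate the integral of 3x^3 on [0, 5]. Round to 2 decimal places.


Left Riemann sum uses left endpoints of each subinterval.
Interval: [0, 5], n = 6
dx = (5 - 0) / 6 = 5/6
Left endpoints: [0, 5/6, 5/3, 5/2, 10/3, 25/6]
f values: [0, 125/72, 125/9, 375/8, 1000/9, 15625/72]
Sum = dx * (sum of f values)
= 5/6 * 3125/8
= 15625/48 ≈ 325.52

325.52


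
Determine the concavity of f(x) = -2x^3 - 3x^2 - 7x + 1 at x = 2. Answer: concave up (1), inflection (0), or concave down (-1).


Concavity is determined by the sign of f''(x).
f(x) = -2x^3 - 3x^2 - 7x + 1
f'(x) = -6x^2 - 6x - 7
f''(x) = -12x - 6
f''(2) = -12 * 2 - 6
= -24 - 6
= -30
Since f''(2) < 0, the function is concave down (-1)

-1


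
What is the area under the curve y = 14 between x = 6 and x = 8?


The area under a constant function y = 14 is a rectangle.
Width = 8 - 6 = 2
Height = 14
Area = width * height
= 2 * 14
= 28

28


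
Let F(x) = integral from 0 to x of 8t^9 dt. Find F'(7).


By the Fundamental Theorem of Calculus (Part 1):
If F(x) = integral from 0 to x of f(t) dt, then F'(x) = f(x)
Here f(t) = 8t^9
So F'(x) = 8x^9
Evaluate at x = 7:
F'(7) = 8 * 7^9
= 8 * 40353607
= 322828856

322828856


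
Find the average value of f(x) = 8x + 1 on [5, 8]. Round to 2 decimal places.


Average value = 1/(b-a) * integral from a to b of f(x) dx
First compute the integral of 8x + 1:
F(x) = 4x^2 + x
F(8) = 4 * 64 + 1 * 8 = 264
F(5) = 4 * 25 + 1 * 5 = 105
Integral = 264 - 105 = 159
Average = 159 / (8 - 5) = 159 / 3
= 53 = 53.00

53.00


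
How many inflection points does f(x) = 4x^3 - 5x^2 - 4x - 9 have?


Inflection points occur where f''(x) = 0 and concavity changes.
f(x) = 4x^3 - 5x^2 - 4x - 9
f'(x) = 12x^2 - 10x - 4
f''(x) = 24x - 10
Set f''(x) = 0:
24x - 10 = 0
x = 10 / 24 = 5/12
Since f''(x) is linear (degree 1), it changes sign at this point.
Therefore there is exactly 1 inflection point.

1


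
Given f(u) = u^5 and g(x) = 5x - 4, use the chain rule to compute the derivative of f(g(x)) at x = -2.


Using the chain rule: (f(g(x)))' = f'(g(x)) * g'(x)
First, find g(-2):
g(-2) = 5 * (-2) - 4 = -14
Next, f'(u) = 5u^4
And g'(x) = 5
So f'(g(-2)) * g'(-2)
= 5 * (-14)^4 * 5
= 5 * 38416 * 5
= 960400

960400


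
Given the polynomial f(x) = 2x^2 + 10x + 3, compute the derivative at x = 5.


Differentiate term by term using power and sum rules:
f(x) = 2x^2 + 10x + 3
f'(x) = 4x + 10
Substitute x = 5:
f'(5) = 4 * 5 + 10
= 20 + 10
= 30

30


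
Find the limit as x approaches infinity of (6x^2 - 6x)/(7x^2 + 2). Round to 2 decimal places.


For limits at infinity with equal-degree polynomials,
we compare leading coefficients.
Numerator leading term: 6x^2
Denominator leading term: 7x^2
Divide both by x^2:
lim = (6 - 6/x) / (7 + 2/x^2)
As x -> infinity, the 1/x and 1/x^2 terms vanish:
= 6/7 ≈ 0.86

0.86


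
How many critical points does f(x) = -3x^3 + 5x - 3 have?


Find where f'(x) = 0:
f(x) = -3x^3 + 5x - 3
f'(x) = -9x^2 + 5
This is a quadratic in x. Use the discriminant to count real roots.
Discriminant = (0)^2 - 4 * (-9) * 5
= 0 - (-180)
= 180
Since discriminant > 0, f'(x) = 0 has 2 real solutions.
Number of critical points: 2

2


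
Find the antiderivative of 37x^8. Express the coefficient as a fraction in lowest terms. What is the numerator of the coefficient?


Apply the power rule for integration:
integral of ax^n dx = a/(n+1) * x^(n+1) + C
integral of 37x^8 dx
= 37/9 * x^9 + C
The coefficient in lowest terms is 37/9, and its numerator is 37

37


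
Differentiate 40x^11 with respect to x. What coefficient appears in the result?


We apply the power rule: d/dx [ax^n] = a*n * x^(n-1)
d/dx [40x^11]
= 40 * 11 * x^(11-1)
= 440x^10
The coefficient is 440

440


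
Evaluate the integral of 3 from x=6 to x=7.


The integral of a constant k over [a, b] equals k * (b - a).
integral from 6 to 7 of 3 dx
= 3 * (7 - 6)
= 3 * 1
= 3

3


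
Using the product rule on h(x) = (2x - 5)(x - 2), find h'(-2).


Let u(x) = 2x - 5 and v(x) = x - 2
u'(x) = 2
v'(x) = 1
Product rule: h'(x) = u'(x)*v(x) + u(x)*v'(x)
= 2 * (x - 2) + (2x - 5) * 1
At x = -2:
u(-2) = 2 * (-2) - 5 = -9
v(-2) = 1 * (-2) - 2 = -4
h'(-2) = 2 * (-4) + (-9) * 1
= -8 - 9
= -17

-17


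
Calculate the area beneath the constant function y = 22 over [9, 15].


The area under a constant function y = 22 is a rectangle.
Width = 15 - 9 = 6
Height = 22
Area = width * height
= 6 * 22
= 132

132


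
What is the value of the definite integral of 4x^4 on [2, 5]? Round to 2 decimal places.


Find the antiderivative of 4x^4:
F(x) = 4/5 * x^5
Apply the Fundamental Theorem of Calculus:
F(5) - F(2)
= 4/5 * 5^5 - 4/5 * 2^5
= 4/5 * (3125 - 32)
= 4/5 * 3093
= 12372/5 = 2474.40

2474.40


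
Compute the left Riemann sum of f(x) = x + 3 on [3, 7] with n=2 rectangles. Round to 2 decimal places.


Left Riemann sum uses left endpoints of each subinterval.
Interval: [3, 7], n = 2
dx = (7 - 3) / 2 = 2
Left endpoints: [3, 5]
f values: [6, 8]
Sum = dx * (sum of f values)
= 2 * 14
= 28 = 28.00

28.00


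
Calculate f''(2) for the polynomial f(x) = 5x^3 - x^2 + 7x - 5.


First derivative:
f'(x) = 15x^2 - 2x + 7
Second derivative:
f''(x) = 30x - 2
Substitute x = 2:
f''(2) = 30 * 2 - 2
= 60 - 2
= 58

58


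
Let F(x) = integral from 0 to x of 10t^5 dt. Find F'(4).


By the Fundamental Theorem of Calculus (Part 1):
If F(x) = integral from 0 to x of f(t) dt, then F'(x) = f(x)
Here f(t) = 10t^5
So F'(x) = 10x^5
Evaluate at x = 4:
F'(4) = 10 * 4^5
= 10 * 1024
= 10240

10240


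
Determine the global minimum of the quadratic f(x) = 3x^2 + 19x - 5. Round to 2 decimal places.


For a quadratic f(x) = ax^2 + bx + c with a > 0, the minimum is at the vertex.
Vertex x-coordinate: x = -b/(2a)
x = -(19) / (2 * 3)
x = -19/6
Substitute back to find the minimum value:
f(-19/6) = 3 * (-19/6)^2 + 19 * (-19/6) - 5
= 361/12 - 361/6 - 5
= -421/12 ≈ -35.08

-35.08


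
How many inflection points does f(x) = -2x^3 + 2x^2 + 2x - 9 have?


Inflection points occur where f''(x) = 0 and concavity changes.
f(x) = -2x^3 + 2x^2 + 2x - 9
f'(x) = -6x^2 + 4x + 2
f''(x) = -12x + 4
Set f''(x) = 0:
-12x + 4 = 0
x = -4 / (-12) = 1/3
Since f''(x) is linear (degree 1), it changes sign at this point.
Therefore there is exactly 1 inflection point.

1


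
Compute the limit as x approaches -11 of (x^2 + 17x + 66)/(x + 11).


Direct substitution gives 0/0, so we factor the numerator.
Factor: (x^2 + 17x + 66) = (x + 11)(x + 6)
Cancel the common factor (x + 11):
(x^2 + 17x + 66)/(x + 11) = (x + 6)
Now substitute x = -11:
= (-11) - (-6) = -5

-5


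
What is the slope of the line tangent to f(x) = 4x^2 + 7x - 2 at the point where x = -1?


The slope of the tangent line equals f'(x) at the point.
f(x) = 4x^2 + 7x - 2
f'(x) = 8x + 7
At x = -1:
f'(-1) = 8 * (-1) + 7
= -8 + 7
= -1

-1


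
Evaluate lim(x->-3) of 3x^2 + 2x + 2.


Since polynomials are continuous, we use direct substitution.
lim(x->-3) of 3x^2 + 2x + 2
= 3 * (-3)^2 + 2 * (-3) + 2
= 27 - 6 + 2
= 23

23


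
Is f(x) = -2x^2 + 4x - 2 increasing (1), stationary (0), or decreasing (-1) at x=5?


Compute f'(x) to determine behavior:
f'(x) = -4x + 4
f'(5) = -4 * 5 + 4
= -20 + 4
= -16
Since f'(5) < 0, the function is decreasing (-1)

-1


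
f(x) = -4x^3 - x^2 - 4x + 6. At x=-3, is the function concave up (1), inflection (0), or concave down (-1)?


Concavity is determined by the sign of f''(x).
f(x) = -4x^3 - x^2 - 4x + 6
f'(x) = -12x^2 - 2x - 4
f''(x) = -24x - 2
f''(-3) = -24 * (-3) - 2
= 72 - 2
= 70
Since f''(-3) > 0, the function is concave up (1)

1


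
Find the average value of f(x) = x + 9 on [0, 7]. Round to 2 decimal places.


Average value = 1/(b-a) * integral from a to b of f(x) dx
First compute the integral of x + 9:
F(x) = (1/2)x^2 + 9x
F(7) = 1/2 * 49 + 9 * 7 = 175/2
F(0) = 1/2 * 0 + 9 * 0 = 0
Integral = 175/2 - 0 = 175/2
Average = (175/2) / (7 - 0) = (175/2) / 7
= 25/2 = 12.50

12.50


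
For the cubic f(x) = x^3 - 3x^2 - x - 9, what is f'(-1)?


Differentiate f(x) = x^3 - 3x^2 - x - 9 term by term:
f'(x) = 3x^2 - 6x - 1
Substitute x = -1:
f'(-1) = 3 * (-1)^2 - 6 * (-1) - 1
= 3 + 6 - 1
= 8

8


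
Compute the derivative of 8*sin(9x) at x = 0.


Apply the chain rule to differentiate 8*sin(9x):
d/dx [8*sin(9x)]
= 8 * cos(9x) * d/dx(9x)
= 8 * 9 * cos(9x)
= 72 * cos(9x)
Evaluate at x = 0:
= 72 * cos(0)
= 72 * 1
= 72

72


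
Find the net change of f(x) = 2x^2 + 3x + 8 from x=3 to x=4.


Net change = f(b) - f(a)
f(x) = 2x^2 + 3x + 8
Compute f(4):
f(4) = 2 * 4^2 + 3 * 4 + 8
= 32 + 12 + 8
= 52
Compute f(3):
f(3) = 2 * 3^2 + 3 * 3 + 8
= 18 + 9 + 8
= 35
Net change = 52 - 35 = 17

17


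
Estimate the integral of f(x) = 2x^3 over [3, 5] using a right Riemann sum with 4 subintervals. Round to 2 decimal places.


Right Riemann sum uses right endpoints of each subinterval.
Interval: [3, 5], n = 4
dx = (5 - 3) / 4 = 1/2
Right endpoints: [7/2, 4, 9/2, 5]
f values: [343/4, 128, 729/4, 250]
Sum = dx * (sum of f values)
= 1/2 * 646
= 323 = 323.00

323.00


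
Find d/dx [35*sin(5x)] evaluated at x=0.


Apply the chain rule to differentiate 35*sin(5x):
d/dx [35*sin(5x)]
= 35 * cos(5x) * d/dx(5x)
= 35 * 5 * cos(5x)
= 175 * cos(5x)
Evaluate at x = 0:
= 175 * cos(0)
= 175 * 1
= 175

175


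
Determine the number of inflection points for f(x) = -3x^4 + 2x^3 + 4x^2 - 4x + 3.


Inflection points occur where f''(x) = 0 and concavity changes.
f(x) = -3x^4 + 2x^3 + 4x^2 - 4x + 3
f'(x) = -12x^3 + 6x^2 + 8x - 4
f''(x) = -36x^2 + 12x + 8
This is a quadratic in x. Use the discriminant to count real roots.
Discriminant = (12)^2 - 4 * (-36) * 8
= 144 - (-1152)
= 1296
Since discriminant > 0, f''(x) = 0 has 2 distinct real solutions.
A quadratic with two distinct real roots changes sign at each root, so concavity changes at both.
Number of inflection points: 2

2


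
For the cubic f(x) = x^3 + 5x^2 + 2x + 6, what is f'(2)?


Differentiate f(x) = x^3 + 5x^2 + 2x + 6 term by term:
f'(x) = 3x^2 + 10x + 2
Substitute x = 2:
f'(2) = 3 * 2^2 + 10 * 2 + 2
= 12 + 20 + 2
= 34

34


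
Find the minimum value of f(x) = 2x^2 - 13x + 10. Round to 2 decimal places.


For a quadratic f(x) = ax^2 + bx + c with a > 0, the minimum is at the vertex.
Vertex x-coordinate: x = -b/(2a)
x = -(-13) / (2 * 2)
x = 13/4
Substitute back to find the minimum value:
f(13/4) = 2 * (13/4)^2 - 13 * (13/4) + 10
= 169/8 - 169/4 + 10
= -89/8 ≈ -11.13

-11.13


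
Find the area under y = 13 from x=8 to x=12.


The area under a constant function y = 13 is a rectangle.
Width = 12 - 8 = 4
Height = 13
Area = width * height
= 4 * 13
= 52

52


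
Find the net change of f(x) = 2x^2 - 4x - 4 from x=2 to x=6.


Net change = f(b) - f(a)
f(x) = 2x^2 - 4x - 4
Compute f(6):
f(6) = 2 * 6^2 - 4 * 6 - 4
= 72 - 24 - 4
= 44
Compute f(2):
f(2) = 2 * 2^2 - 4 * 2 - 4
= 8 - 8 - 4
= -4
Net change = 44 - (-4) = 48

48


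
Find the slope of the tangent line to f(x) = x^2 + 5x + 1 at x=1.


The slope of the tangent line equals f'(x) at the point.
f(x) = x^2 + 5x + 1
f'(x) = 2x + 5
At x = 1:
f'(1) = 2 * 1 + 5
= 2 + 5
= 7

7


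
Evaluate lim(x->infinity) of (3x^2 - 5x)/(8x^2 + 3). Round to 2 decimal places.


For limits at infinity with equal-degree polynomials,
we compare leading coefficients.
Numerator leading term: 3x^2
Denominator leading term: 8x^2
Divide both by x^2:
lim = (3 - 5/x) / (8 + 3/x^2)
As x -> infinity, the 1/x and 1/x^2 terms vanish:
= 3/8 ≈ 0.38

0.38


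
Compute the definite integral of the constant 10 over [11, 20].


The integral of a constant k over [a, b] equals k * (b - a).
integral from 11 to 20 of 10 dx
= 10 * (20 - 11)
= 10 * 9
= 90

90


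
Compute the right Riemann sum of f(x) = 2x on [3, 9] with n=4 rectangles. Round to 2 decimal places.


Right Riemann sum uses right endpoints of each subinterval.
Interval: [3, 9], n = 4
dx = (9 - 3) / 4 = 3/2
Right endpoints: [9/2, 6, 15/2, 9]
f values: [9, 12, 15, 18]
Sum = dx * (sum of f values)
= 3/2 * 54
= 81 = 81.00

81.00


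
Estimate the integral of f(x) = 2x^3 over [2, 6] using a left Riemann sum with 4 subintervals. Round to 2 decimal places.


Left Riemann sum uses left endpoints of each subinterval.
Interval: [2, 6], n = 4
dx = (6 - 2) / 4 = 1
Left endpoints: [2, 3, 4, 5]
f values: [16, 54, 128, 250]
Sum = dx * (sum of f values)
= 1 * 448
= 448 = 448.00

448.00


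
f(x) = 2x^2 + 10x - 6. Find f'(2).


Differentiate term by term using power and sum rules:
f(x) = 2x^2 + 10x - 6
f'(x) = 4x + 10
Substitute x = 2:
f'(2) = 4 * 2 + 10
= 8 + 10
= 18

18


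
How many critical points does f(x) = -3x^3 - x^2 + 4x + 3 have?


Find where f'(x) = 0:
f(x) = -3x^3 - x^2 + 4x + 3
f'(x) = -9x^2 - 2x + 4
This is a quadratic in x. Use the discriminant to count real roots.
Discriminant = (-2)^2 - 4 * (-9) * 4
= 4 - (-144)
= 148
Since discriminant > 0, f'(x) = 0 has 2 real solutions.
Number of critical points: 2

2


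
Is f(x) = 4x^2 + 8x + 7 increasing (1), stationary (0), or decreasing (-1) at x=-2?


Compute f'(x) to determine behavior:
f'(x) = 8x + 8
f'(-2) = 8 * (-2) + 8
= -16 + 8
= -8
Since f'(-2) < 0, the function is decreasing (-1)

-1


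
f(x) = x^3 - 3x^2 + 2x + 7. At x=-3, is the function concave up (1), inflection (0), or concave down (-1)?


Concavity is determined by the sign of f''(x).
f(x) = x^3 - 3x^2 + 2x + 7
f'(x) = 3x^2 - 6x + 2
f''(x) = 6x - 6
f''(-3) = 6 * (-3) - 6
= -18 - 6
= -24
Since f''(-3) < 0, the function is concave down (-1)

-1


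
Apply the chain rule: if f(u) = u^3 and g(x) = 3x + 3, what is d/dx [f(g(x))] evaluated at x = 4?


Using the chain rule: (f(g(x)))' = f'(g(x)) * g'(x)
First, find g(4):
g(4) = 3 * 4 + 3 = 15
Next, f'(u) = 3u^2
And g'(x) = 3
So f'(g(4)) * g'(4)
= 3 * 15^2 * 3
= 3 * 225 * 3
= 2025

2025


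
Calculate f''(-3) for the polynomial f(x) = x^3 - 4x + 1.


First derivative:
f'(x) = 3x^2 - 4
Second derivative:
f''(x) = 6x
Substitute x = -3:
f''(-3) = 6 * (-3) + 0
= -18 + 0
= -18

-18


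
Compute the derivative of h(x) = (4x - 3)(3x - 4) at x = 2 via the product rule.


Let u(x) = 4x - 3 and v(x) = 3x - 4
u'(x) = 4
v'(x) = 3
Product rule: h'(x) = u'(x)*v(x) + u(x)*v'(x)
= 4 * (3x - 4) + (4x - 3) * 3
At x = 2:
u(2) = 4 * 2 - 3 = 5
v(2) = 3 * 2 - 4 = 2
h'(2) = 4 * 2 + 5 * 3
= 8 + 15
= 23

23


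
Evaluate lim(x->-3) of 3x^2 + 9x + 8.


Since polynomials are continuous, we use direct substitution.
lim(x->-3) of 3x^2 + 9x + 8
= 3 * (-3)^2 + 9 * (-3) + 8
= 27 - 27 + 8
= 8

8


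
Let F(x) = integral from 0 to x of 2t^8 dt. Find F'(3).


By the Fundamental Theorem of Calculus (Part 1):
If F(x) = integral from 0 to x of f(t) dt, then F'(x) = f(x)
Here f(t) = 2t^8
So F'(x) = 2x^8
Evaluate at x = 3:
F'(3) = 2 * 3^8
= 2 * 6561
= 13122

13122


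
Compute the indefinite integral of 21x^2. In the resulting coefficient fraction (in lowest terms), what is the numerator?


Apply the power rule for integration:
integral of ax^n dx = a/(n+1) * x^(n+1) + C
integral of 21x^2 dx
= 21/3 * x^3 + C
= 7 * x^3 + C
The coefficient in lowest terms is 7 = 7/1, so its numerator is 7

7


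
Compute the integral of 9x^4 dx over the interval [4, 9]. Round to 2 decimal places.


Find the antiderivative of 9x^4:
F(x) = 9/5 * x^5
Apply the Fundamental Theorem of Calculus:
F(9) - F(4)
= 9/5 * 9^5 - 9/5 * 4^5
= 9/5 * (59049 - 1024)
= 9/5 * 58025
= 104445 = 104445.00

104445.00


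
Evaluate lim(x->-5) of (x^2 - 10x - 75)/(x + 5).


Direct substitution gives 0/0, so we factor the numerator.
Factor: (x^2 - 10x - 75) = (x + 5)(x - 15)
Cancel the common factor (x + 5):
(x^2 - 10x - 75)/(x + 5) = (x - 15)
Now substitute x = -5:
= (-5) - (15) = -20

-20


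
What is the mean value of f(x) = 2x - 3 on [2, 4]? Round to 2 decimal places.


Average value = 1/(b-a) * integral from a to b of f(x) dx
First compute the integral of 2x - 3:
F(x) = x^2 - 3x
F(4) = 1 * 16 - 3 * 4 = 4
F(2) = 1 * 4 - 3 * 2 = -2
Integral = 4 - (-2) = 6
Average = 6 / (4 - 2) = 6 / 2
= 3 = 3.00

3.00


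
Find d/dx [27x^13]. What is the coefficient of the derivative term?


We apply the power rule: d/dx [ax^n] = a*n * x^(n-1)
d/dx [27x^13]
= 27 * 13 * x^(13-1)
= 351x^12
The coefficient is 351

351


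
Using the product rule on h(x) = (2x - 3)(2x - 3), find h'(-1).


Let u(x) = 2x - 3 and v(x) = 2x - 3
u'(x) = 2
v'(x) = 2
Product rule: h'(x) = u'(x)*v(x) + u(x)*v'(x)
= 2 * (2x - 3) + (2x - 3) * 2
At x = -1:
u(-1) = 2 * (-1) - 3 = -5
v(-1) = 2 * (-1) - 3 = -5
h'(-1) = 2 * (-5) + (-5) * 2
= -10 - 10
= -20

-20


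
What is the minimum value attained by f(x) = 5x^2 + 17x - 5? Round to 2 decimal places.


For a quadratic f(x) = ax^2 + bx + c with a > 0, the minimum is at the vertex.
Vertex x-coordinate: x = -b/(2a)
x = -(17) / (2 * 5)
x = -17/10
Substitute back to find the minimum value:
f(-17/10) = 5 * (-17/10)^2 + 17 * (-17/10) - 5
= 289/20 - 289/10 - 5
= -389/20 = -19.45

-19.45


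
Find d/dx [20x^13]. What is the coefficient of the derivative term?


We apply the power rule: d/dx [ax^n] = a*n * x^(n-1)
d/dx [20x^13]
= 20 * 13 * x^(13-1)
= 260x^12
The coefficient is 260

260


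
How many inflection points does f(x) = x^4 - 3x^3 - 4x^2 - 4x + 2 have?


Inflection points occur where f''(x) = 0 and concavity changes.
f(x) = x^4 - 3x^3 - 4x^2 - 4x + 2
f'(x) = 4x^3 - 9x^2 - 8x - 4
f''(x) = 12x^2 - 18x - 8
This is a quadratic in x. Use the discriminant to count real roots.
Discriminant = (-18)^2 - 4 * 12 * (-8)
= 324 - (-384)
= 708
Since discriminant > 0, f''(x) = 0 has 2 distinct real solutions.
A quadratic with two distinct real roots changes sign at each root, so concavity changes at both.
Number of inflection points: 2

2


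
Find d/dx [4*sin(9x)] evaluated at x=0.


Apply the chain rule to differentiate 4*sin(9x):
d/dx [4*sin(9x)]
= 4 * cos(9x) * d/dx(9x)
= 4 * 9 * cos(9x)
= 36 * cos(9x)
Evaluate at x = 0:
= 36 * cos(0)
= 36 * 1
= 36

36


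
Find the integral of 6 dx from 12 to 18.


The integral of a constant k over [a, b] equals k * (b - a).
integral from 12 to 18 of 6 dx
= 6 * (18 - 12)
= 6 * 6
= 36

36


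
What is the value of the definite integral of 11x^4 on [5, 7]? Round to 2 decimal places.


Find the antiderivative of 11x^4:
F(x) = 11/5 * x^5
Apply the Fundamental Theorem of Calculus:
F(7) - F(5)
= 11/5 * 7^5 - 11/5 * 5^5
= 11/5 * (16807 - 3125)
= 11/5 * 13682
= 150502/5 = 30100.40

30100.40


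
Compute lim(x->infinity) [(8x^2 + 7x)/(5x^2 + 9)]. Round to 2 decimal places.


For limits at infinity with equal-degree polynomials,
we compare leading coefficients.
Numerator leading term: 8x^2
Denominator leading term: 5x^2
Divide both by x^2:
lim = (8 + 7/x) / (5 + 9/x^2)
As x -> infinity, the 1/x and 1/x^2 terms vanish:
= 8/5 = 1.60

1.60


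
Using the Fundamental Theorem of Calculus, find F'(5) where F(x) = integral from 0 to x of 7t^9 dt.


By the Fundamental Theorem of Calculus (Part 1):
If F(x) = integral from 0 to x of f(t) dt, then F'(x) = f(x)
Here f(t) = 7t^9
So F'(x) = 7x^9
Evaluate at x = 5:
F'(5) = 7 * 5^9
= 7 * 1953125
= 13671875

13671875


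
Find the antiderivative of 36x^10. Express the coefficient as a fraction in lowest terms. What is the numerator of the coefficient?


Apply the power rule for integration:
integral of ax^n dx = a/(n+1) * x^(n+1) + C
integral of 36x^10 dx
= 36/11 * x^11 + C
The coefficient in lowest terms is 36/11, and its numerator is 36

36


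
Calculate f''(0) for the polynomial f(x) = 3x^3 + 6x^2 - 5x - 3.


First derivative:
f'(x) = 9x^2 + 12x - 5
Second derivative:
f''(x) = 18x + 12
Substitute x = 0:
f''(0) = 18 * 0 + 12
= 0 + 12
= 12

12


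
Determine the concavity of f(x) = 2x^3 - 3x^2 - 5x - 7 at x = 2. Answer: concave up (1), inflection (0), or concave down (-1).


Concavity is determined by the sign of f''(x).
f(x) = 2x^3 - 3x^2 - 5x - 7
f'(x) = 6x^2 - 6x - 5
f''(x) = 12x - 6
f''(2) = 12 * 2 - 6
= 24 - 6
= 18
Since f''(2) > 0, the function is concave up (1)

1


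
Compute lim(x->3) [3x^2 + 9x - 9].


Since polynomials are continuous, we use direct substitution.
lim(x->3) of 3x^2 + 9x - 9
= 3 * 3^2 + 9 * 3 - 9
= 27 + 27 - 9
= 45

45


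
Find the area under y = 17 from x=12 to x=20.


The area under a constant function y = 17 is a rectangle.
Width = 20 - 12 = 8
Height = 17
Area = width * height
= 8 * 17
= 136

136


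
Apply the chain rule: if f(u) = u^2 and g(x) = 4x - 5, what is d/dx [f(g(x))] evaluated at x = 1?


Using the chain rule: (f(g(x)))' = f'(g(x)) * g'(x)
First, find g(1):
g(1) = 4 * 1 - 5 = -1
Next, f'(u) = 2u
And g'(x) = 4
So f'(g(1)) * g'(1)
= 2 * (-1) * 4
= -8

-8


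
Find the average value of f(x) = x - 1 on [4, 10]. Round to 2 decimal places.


Average value = 1/(b-a) * integral from a to b of f(x) dx
First compute the integral of x - 1:
F(x) = (1/2)x^2 - x
F(10) = 1/2 * 100 - 1 * 10 = 40
F(4) = 1/2 * 16 - 1 * 4 = 4
Integral = 40 - 4 = 36
Average = 36 / (10 - 4) = 36 / 6
= 6 = 6.00

6.00


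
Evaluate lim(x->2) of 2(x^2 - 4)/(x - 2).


Direct substitution gives 0/0, so we factor the numerator.
Factor: 2(x^2 - 4) = 2 * (x - 2)(x + 2)
Cancel the common factor (x - 2):
2(x^2 - 4)/(x - 2) = 2 * (x + 2)
Now substitute x = 2:
= 2 * (2 + 2) = 8

8


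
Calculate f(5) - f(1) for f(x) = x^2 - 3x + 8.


Net change = f(b) - f(a)
f(x) = x^2 - 3x + 8
Compute f(5):
f(5) = 1 * 5^2 - 3 * 5 + 8
= 25 - 15 + 8
= 18
Compute f(1):
f(1) = 1 * 1^2 - 3 * 1 + 8
= 1 - 3 + 8
= 6
Net change = 18 - 6 = 12

12


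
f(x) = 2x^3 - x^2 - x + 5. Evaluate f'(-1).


Differentiate f(x) = 2x^3 - x^2 - x + 5 term by term:
f'(x) = 6x^2 - 2x - 1
Substitute x = -1:
f'(-1) = 6 * (-1)^2 - 2 * (-1) - 1
= 6 + 2 - 1
= 7

7


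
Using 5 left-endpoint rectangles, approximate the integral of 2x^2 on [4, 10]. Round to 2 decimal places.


Left Riemann sum uses left endpoints of each subinterval.
Interval: [4, 10], n = 5
dx = (10 - 4) / 5 = 6/5
Left endpoints: [4, 26/5, 32/5, 38/5, 44/5]
f values: [32, 1352/25, 2048/25, 2888/25, 3872/25]
Sum = dx * (sum of f values)
= 6/5 * 2192/5
= 13152/25 = 526.08

526.08


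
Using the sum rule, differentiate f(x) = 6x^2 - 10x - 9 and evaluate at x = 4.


Differentiate term by term using power and sum rules:
f(x) = 6x^2 - 10x - 9
f'(x) = 12x - 10
Substitute x = 4:
f'(4) = 12 * 4 - 10
= 48 - 10
= 38

38


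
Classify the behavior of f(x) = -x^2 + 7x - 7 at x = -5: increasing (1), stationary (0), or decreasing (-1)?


Compute f'(x) to determine behavior:
f'(x) = -2x + 7
f'(-5) = -2 * (-5) + 7
= 10 + 7
= 17
Since f'(-5) > 0, the function is increasing (1)

1


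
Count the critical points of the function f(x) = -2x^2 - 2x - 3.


Find where f'(x) = 0:
f'(x) = -4x - 2
Set f'(x) = 0:
-4x - 2 = 0
x = 2 / (-4) = -1/2
This is a linear equation in x, so there is exactly one solution.
Number of critical points: 1

1


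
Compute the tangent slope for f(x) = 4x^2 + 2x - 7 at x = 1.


The slope of the tangent line equals f'(x) at the point.
f(x) = 4x^2 + 2x - 7
f'(x) = 8x + 2
At x = 1:
f'(1) = 8 * 1 + 2
= 8 + 2
= 10

10


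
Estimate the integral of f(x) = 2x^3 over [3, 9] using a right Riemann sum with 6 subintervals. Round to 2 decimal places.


Right Riemann sum uses right endpoints of each subinterval.
Interval: [3, 9], n = 6
dx = (9 - 3) / 6 = 1
Right endpoints: [4, 5, 6, 7, 8, 9]
f values: [128, 250, 432, 686, 1024, 1458]
Sum = dx * (sum of f values)
= 1 * 3978
= 3978 = 3978.00

3978.00


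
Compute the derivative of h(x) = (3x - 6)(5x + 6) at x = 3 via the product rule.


Let u(x) = 3x - 6 and v(x) = 5x + 6
u'(x) = 3
v'(x) = 5
Product rule: h'(x) = u'(x)*v(x) + u(x)*v'(x)
= 3 * (5x + 6) + (3x - 6) * 5
At x = 3:
u(3) = 3 * 3 - 6 = 3
v(3) = 5 * 3 + 6 = 21
h'(3) = 3 * 21 + 3 * 5
= 63 + 15
= 78

78


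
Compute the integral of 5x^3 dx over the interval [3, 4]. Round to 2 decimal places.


Find the antiderivative of 5x^3:
F(x) = 5/4 * x^4
Apply the Fundamental Theorem of Calculus:
F(4) - F(3)
= 5/4 * 4^4 - 5/4 * 3^4
= 5/4 * (256 - 81)
= 5/4 * 175
= 875/4 = 218.75

218.75


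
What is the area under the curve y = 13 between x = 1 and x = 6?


The area under a constant function y = 13 is a rectangle.
Width = 6 - 1 = 5
Height = 13
Area = width * height
= 5 * 13
= 65

65


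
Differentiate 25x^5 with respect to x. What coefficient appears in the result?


We apply the power rule: d/dx [ax^n] = a*n * x^(n-1)
d/dx [25x^5]
= 25 * 5 * x^(5-1)
= 125x^4
The coefficient is 125

125


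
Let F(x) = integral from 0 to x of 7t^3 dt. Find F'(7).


By the Fundamental Theorem of Calculus (Part 1):
If F(x) = integral from 0 to x of f(t) dt, then F'(x) = f(x)
Here f(t) = 7t^3
So F'(x) = 7x^3
Evaluate at x = 7:
F'(7) = 7 * 7^3
= 7 * 343
= 2401

2401


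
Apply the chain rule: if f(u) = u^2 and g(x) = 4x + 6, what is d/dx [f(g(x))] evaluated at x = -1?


Using the chain rule: (f(g(x)))' = f'(g(x)) * g'(x)
First, find g(-1):
g(-1) = 4 * (-1) + 6 = 2
Next, f'(u) = 2u
And g'(x) = 4
So f'(g(-1)) * g'(-1)
= 2 * 2 * 4
= 16

16


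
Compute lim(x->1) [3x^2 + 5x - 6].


Since polynomials are continuous, we use direct substitution.
lim(x->1) of 3x^2 + 5x - 6
= 3 * 1^2 + 5 * 1 - 6
= 3 + 5 - 6
= 2

2


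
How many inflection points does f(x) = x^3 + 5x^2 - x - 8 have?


Inflection points occur where f''(x) = 0 and concavity changes.
f(x) = x^3 + 5x^2 - x - 8
f'(x) = 3x^2 + 10x - 1
f''(x) = 6x + 10
Set f''(x) = 0:
6x + 10 = 0
x = -10 / 6 = -5/3
Since f''(x) is linear (degree 1), it changes sign at this point.
Therefore there is exactly 1 inflection point.

1


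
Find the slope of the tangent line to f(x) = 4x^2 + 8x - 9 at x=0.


The slope of the tangent line equals f'(x) at the point.
f(x) = 4x^2 + 8x - 9
f'(x) = 8x + 8
At x = 0:
f'(0) = 8 * 0 + 8
= 0 + 8
= 8

8


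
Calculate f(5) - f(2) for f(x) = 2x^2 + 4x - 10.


Net change = f(b) - f(a)
f(x) = 2x^2 + 4x - 10
Compute f(5):
f(5) = 2 * 5^2 + 4 * 5 - 10
= 50 + 20 - 10
= 60
Compute f(2):
f(2) = 2 * 2^2 + 4 * 2 - 10
= 8 + 8 - 10
= 6
Net change = 60 - 6 = 54

54


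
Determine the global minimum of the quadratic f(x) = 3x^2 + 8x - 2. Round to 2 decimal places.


For a quadratic f(x) = ax^2 + bx + c with a > 0, the minimum is at the vertex.
Vertex x-coordinate: x = -b/(2a)
x = -(8) / (2 * 3)
x = -8/6 = -4/3
Substitute back to find the minimum value:
f(-4/3) = 3 * (-4/3)^2 + 8 * (-4/3) - 2
= 16/3 - 32/3 - 2
= -22/3 ≈ -7.33

-7.33


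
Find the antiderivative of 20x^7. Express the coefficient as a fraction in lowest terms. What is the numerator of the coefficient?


Apply the power rule for integration:
integral of ax^n dx = a/(n+1) * x^(n+1) + C
integral of 20x^7 dx
= 20/8 * x^8 + C
= 5/2 * x^8 + C
The coefficient in lowest terms is 5/2, and its numerator is 5

5


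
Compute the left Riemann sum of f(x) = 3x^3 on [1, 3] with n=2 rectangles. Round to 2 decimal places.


Left Riemann sum uses left endpoints of each subinterval.
Interval: [1, 3], n = 2
dx = (3 - 1) / 2 = 1
Left endpoints: [1, 2]
f values: [3, 24]
Sum = dx * (sum of f values)
= 1 * 27
= 27 = 27.00

27.00


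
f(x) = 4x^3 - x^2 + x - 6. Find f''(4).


First derivative:
f'(x) = 12x^2 - 2x + 1
Second derivative:
f''(x) = 24x - 2
Substitute x = 4:
f''(4) = 24 * 4 - 2
= 96 - 2
= 94

94


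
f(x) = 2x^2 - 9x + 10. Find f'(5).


Differentiate term by term using power and sum rules:
f(x) = 2x^2 - 9x + 10
f'(x) = 4x - 9
Substitute x = 5:
f'(5) = 4 * 5 - 9
= 20 - 9
= 11

11


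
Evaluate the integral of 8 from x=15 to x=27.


The integral of a constant k over [a, b] equals k * (b - a).
integral from 15 to 27 of 8 dx
= 8 * (27 - 15)
= 8 * 12
= 96

96


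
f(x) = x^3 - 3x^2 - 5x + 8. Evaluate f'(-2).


Differentiate f(x) = x^3 - 3x^2 - 5x + 8 term by term:
f'(x) = 3x^2 - 6x - 5
Substitute x = -2:
f'(-2) = 3 * (-2)^2 - 6 * (-2) - 5
= 12 + 12 - 5
= 19

19


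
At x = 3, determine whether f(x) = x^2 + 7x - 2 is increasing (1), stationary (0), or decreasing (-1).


Compute f'(x) to determine behavior:
f'(x) = 2x + 7
f'(3) = 2 * 3 + 7
= 6 + 7
= 13
Since f'(3) > 0, the function is increasing (1)

1


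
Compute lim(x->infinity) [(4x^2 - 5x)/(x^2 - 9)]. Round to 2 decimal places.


For limits at infinity with equal-degree polynomials,
we compare leading coefficients.
Numerator leading term: 4x^2
Denominator leading term: x^2
Divide both by x^2:
lim = (4 - 5/x) / (1 - 9/x^2)
As x -> infinity, the 1/x and 1/x^2 terms vanish:
= 4/1 = 4 = 4.00

4.00


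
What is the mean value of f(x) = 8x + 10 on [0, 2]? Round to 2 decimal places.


Average value = 1/(b-a) * integral from a to b of f(x) dx
First compute the integral of 8x + 10:
F(x) = 4x^2 + 10x
F(2) = 4 * 4 + 10 * 2 = 36
F(0) = 4 * 0 + 10 * 0 = 0
Integral = 36 - 0 = 36
Average = 36 / (2 - 0) = 36 / 2
= 18 = 18.00

18.00


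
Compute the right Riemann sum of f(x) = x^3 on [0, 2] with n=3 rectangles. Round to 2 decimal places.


Right Riemann sum uses right endpoints of each subinterval.
Interval: [0, 2], n = 3
dx = (2 - 0) / 3 = 2/3
Right endpoints: [2/3, 4/3, 2]
f values: [8/27, 64/27, 8]
Sum = dx * (sum of f values)
= 2/3 * 32/3
= 64/9 ≈ 7.11

7.11


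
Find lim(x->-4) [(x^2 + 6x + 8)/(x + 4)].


Direct substitution gives 0/0, so we factor the numerator.
Factor: (x^2 + 6x + 8) = (x + 4)(x + 2)
Cancel the common factor (x + 4):
(x^2 + 6x + 8)/(x + 4) = (x + 2)
Now substitute x = -4:
= (-4) - (-2) = -2

-2


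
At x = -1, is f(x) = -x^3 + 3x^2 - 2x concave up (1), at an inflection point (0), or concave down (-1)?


Concavity is determined by the sign of f''(x).
f(x) = -x^3 + 3x^2 - 2x
f'(x) = -3x^2 + 6x - 2
f''(x) = -6x + 6
f''(-1) = -6 * (-1) + 6
= 6 + 6
= 12
Since f''(-1) > 0, the function is concave up (1)

1


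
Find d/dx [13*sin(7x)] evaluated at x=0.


Apply the chain rule to differentiate 13*sin(7x):
d/dx [13*sin(7x)]
= 13 * cos(7x) * d/dx(7x)
= 13 * 7 * cos(7x)
= 91 * cos(7x)
Evaluate at x = 0:
= 91 * cos(0)
= 91 * 1
= 91

91


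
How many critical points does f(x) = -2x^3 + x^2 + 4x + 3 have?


Find where f'(x) = 0:
f(x) = -2x^3 + x^2 + 4x + 3
f'(x) = -6x^2 + 2x + 4
This is a quadratic in x. Use the discriminant to count real roots.
Discriminant = (2)^2 - 4 * (-6) * 4
= 4 - (-96)
= 100
Since discriminant > 0, f'(x) = 0 has 2 real solutions.
Number of critical points: 2

2


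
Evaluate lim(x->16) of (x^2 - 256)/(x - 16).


Direct substitution gives 0/0, so we factor the numerator.
Factor: (x^2 - 256) = (x - 16)(x + 16)
Cancel the common factor (x - 16):
(x^2 - 256)/(x - 16) = (x + 16)
Now substitute x = 16:
= (16 + 16) = 32

32


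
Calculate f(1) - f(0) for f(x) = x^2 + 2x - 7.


Net change = f(b) - f(a)
f(x) = x^2 + 2x - 7
Compute f(1):
f(1) = 1 * 1^2 + 2 * 1 - 7
= 1 + 2 - 7
= -4
Compute f(0):
f(0) = 1 * 0^2 + 2 * 0 - 7
= 0 + 0 - 7
= -7
Net change = -4 - (-7) = 3

3


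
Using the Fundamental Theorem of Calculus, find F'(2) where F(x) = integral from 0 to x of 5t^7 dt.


By the Fundamental Theorem of Calculus (Part 1):
If F(x) = integral from 0 to x of f(t) dt, then F'(x) = f(x)
Here f(t) = 5t^7
So F'(x) = 5x^7
Evaluate at x = 2:
F'(2) = 5 * 2^7
= 5 * 128
= 640

640


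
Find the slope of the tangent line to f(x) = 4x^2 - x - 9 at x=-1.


The slope of the tangent line equals f'(x) at the point.
f(x) = 4x^2 - x - 9
f'(x) = 8x - 1
At x = -1:
f'(-1) = 8 * (-1) - 1
= -8 - 1
= -9

-9


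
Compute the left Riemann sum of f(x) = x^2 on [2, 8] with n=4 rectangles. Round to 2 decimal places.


Left Riemann sum uses left endpoints of each subinterval.
Interval: [2, 8], n = 4
dx = (8 - 2) / 4 = 3/2
Left endpoints: [2, 7/2, 5, 13/2]
f values: [4, 49/4, 25, 169/4]
Sum = dx * (sum of f values)
= 3/2 * 167/2
= 501/4 = 125.25

125.25


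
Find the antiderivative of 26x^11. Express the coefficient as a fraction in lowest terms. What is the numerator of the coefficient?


Apply the power rule for integration:
integral of ax^n dx = a/(n+1) * x^(n+1) + C
integral of 26x^11 dx
= 26/12 * x^12 + C
= 13/6 * x^12 + C
The coefficient in lowest terms is 13/6, and its numerator is 13

13


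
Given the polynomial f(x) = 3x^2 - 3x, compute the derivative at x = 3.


Differentiate term by term using power and sum rules:
f(x) = 3x^2 - 3x
f'(x) = 6x - 3
Substitute x = 3:
f'(3) = 6 * 3 - 3
= 18 - 3
= 15

15


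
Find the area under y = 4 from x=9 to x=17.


The area under a constant function y = 4 is a rectangle.
Width = 17 - 9 = 8
Height = 4
Area = width * height
= 8 * 4
= 32

32


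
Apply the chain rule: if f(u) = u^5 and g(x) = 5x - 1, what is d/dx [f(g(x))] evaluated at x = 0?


Using the chain rule: (f(g(x)))' = f'(g(x)) * g'(x)
First, find g(0):
g(0) = 5 * 0 - 1 = -1
Next, f'(u) = 5u^4
And g'(x) = 5
So f'(g(0)) * g'(0)
= 5 * (-1)^4 * 5
= 5 * 1 * 5
= 25

25
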